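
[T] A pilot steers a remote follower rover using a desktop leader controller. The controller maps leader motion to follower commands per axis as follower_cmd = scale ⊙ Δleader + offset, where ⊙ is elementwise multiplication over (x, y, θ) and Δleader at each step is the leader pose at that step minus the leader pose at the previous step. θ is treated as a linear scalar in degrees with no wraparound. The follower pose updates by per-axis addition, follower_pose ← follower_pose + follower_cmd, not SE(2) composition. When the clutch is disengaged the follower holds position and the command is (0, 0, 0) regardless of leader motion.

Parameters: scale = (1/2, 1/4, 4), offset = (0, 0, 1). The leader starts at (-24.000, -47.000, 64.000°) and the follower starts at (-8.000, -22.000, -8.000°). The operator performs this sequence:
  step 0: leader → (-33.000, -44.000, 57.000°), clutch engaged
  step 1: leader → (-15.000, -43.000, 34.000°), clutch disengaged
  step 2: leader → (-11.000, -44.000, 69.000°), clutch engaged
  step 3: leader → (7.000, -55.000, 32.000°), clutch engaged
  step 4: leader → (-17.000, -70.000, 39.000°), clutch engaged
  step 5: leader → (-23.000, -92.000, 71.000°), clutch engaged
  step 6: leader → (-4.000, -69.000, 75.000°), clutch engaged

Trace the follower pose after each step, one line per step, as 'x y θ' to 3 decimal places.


-12.500 -21.250 -35.000
-12.500 -21.250 -35.000
-10.500 -21.500 106.000
-1.500 -24.250 -41.000
-13.500 -28.000 -12.000
-16.500 -33.500 117.000
-7.000 -27.750 134.000

step 0: Δleader=(-9.000, 3.000, -7.000°), engaged; cmd=(-4.500, 0.750, -27.000°) → follower=(-12.500, -21.250, -35.000°)
step 1: Δleader=(18.000, 1.000, -23.000°), disengaged; cmd=(0,0,0) → follower holds at (-12.500, -21.250, -35.000°)
step 2: Δleader=(4.000, -1.000, 35.000°), engaged; cmd=(2.000, -0.250, 141.000°) → follower=(-10.500, -21.500, 106.000°)
step 3: Δleader=(18.000, -11.000, -37.000°), engaged; cmd=(9.000, -2.750, -147.000°) → follower=(-1.500, -24.250, -41.000°)
step 4: Δleader=(-24.000, -15.000, 7.000°), engaged; cmd=(-12.000, -3.750, 29.000°) → follower=(-13.500, -28.000, -12.000°)
step 5: Δleader=(-6.000, -22.000, 32.000°), engaged; cmd=(-3.000, -5.500, 129.000°) → follower=(-16.500, -33.500, 117.000°)
step 6: Δleader=(19.000, 23.000, 4.000°), engaged; cmd=(9.500, 5.750, 17.000°) → follower=(-7.000, -27.750, 134.000°)


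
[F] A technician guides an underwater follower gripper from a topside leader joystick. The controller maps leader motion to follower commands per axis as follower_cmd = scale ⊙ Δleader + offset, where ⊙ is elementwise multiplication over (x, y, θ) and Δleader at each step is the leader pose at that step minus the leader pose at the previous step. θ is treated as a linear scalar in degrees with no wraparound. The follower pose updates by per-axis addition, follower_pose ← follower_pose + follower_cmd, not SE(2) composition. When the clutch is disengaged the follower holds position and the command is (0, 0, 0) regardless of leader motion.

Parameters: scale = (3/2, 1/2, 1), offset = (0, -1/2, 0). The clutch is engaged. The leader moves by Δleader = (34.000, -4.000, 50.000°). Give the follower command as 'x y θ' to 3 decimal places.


51.000 -2.500 50.000

axis x: 3/2·34.000 + 0 = 51.000
axis y: 1/2·-4.000 + -1/2 = -2.500
axis θ: 1·50.000 + 0 = 50.000


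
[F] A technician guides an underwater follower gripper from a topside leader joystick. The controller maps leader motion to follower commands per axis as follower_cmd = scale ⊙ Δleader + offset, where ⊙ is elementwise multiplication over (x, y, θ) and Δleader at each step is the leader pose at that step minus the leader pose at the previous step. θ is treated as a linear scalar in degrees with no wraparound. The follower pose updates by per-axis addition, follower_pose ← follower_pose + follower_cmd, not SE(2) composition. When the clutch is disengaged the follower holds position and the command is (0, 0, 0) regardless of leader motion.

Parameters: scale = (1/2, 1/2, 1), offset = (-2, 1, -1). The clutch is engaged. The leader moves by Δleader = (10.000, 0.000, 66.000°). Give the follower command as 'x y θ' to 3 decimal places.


axis x: 1/2·10.000 + -2 = 3.000
axis y: 1/2·0.000 + 1 = 1.000
axis θ: 1·66.000 + -1 = 65.000

3.000 1.000 65.000


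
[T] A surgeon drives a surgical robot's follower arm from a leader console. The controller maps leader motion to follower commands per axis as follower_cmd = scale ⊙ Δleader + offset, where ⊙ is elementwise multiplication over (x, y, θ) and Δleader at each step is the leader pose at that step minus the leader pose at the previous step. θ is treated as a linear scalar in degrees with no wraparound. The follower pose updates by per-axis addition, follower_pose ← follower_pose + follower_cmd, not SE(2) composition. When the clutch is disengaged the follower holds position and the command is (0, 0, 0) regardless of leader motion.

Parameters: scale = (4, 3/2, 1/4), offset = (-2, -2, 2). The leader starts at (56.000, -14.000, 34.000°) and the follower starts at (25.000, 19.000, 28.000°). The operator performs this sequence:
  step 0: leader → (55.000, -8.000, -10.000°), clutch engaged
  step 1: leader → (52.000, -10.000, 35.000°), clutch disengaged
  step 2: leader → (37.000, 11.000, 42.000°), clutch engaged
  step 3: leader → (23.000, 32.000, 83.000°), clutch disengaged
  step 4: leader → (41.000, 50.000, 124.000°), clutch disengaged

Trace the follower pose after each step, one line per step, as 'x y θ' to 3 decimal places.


19.000 26.000 19.000
19.000 26.000 19.000
-43.000 55.500 22.750
-43.000 55.500 22.750
-43.000 55.500 22.750

step 0: Δleader=(-1.000, 6.000, -44.000°), engaged; cmd=(-6.000, 7.000, -9.000°) → follower=(19.000, 26.000, 19.000°)
step 1: Δleader=(-3.000, -2.000, 45.000°), disengaged; cmd=(0,0,0) → follower holds at (19.000, 26.000, 19.000°)
step 2: Δleader=(-15.000, 21.000, 7.000°), engaged; cmd=(-62.000, 29.500, 3.750°) → follower=(-43.000, 55.500, 22.750°)
step 3: Δleader=(-14.000, 21.000, 41.000°), disengaged; cmd=(0,0,0) → follower holds at (-43.000, 55.500, 22.750°)
step 4: Δleader=(18.000, 18.000, 41.000°), disengaged; cmd=(0,0,0) → follower holds at (-43.000, 55.500, 22.750°)


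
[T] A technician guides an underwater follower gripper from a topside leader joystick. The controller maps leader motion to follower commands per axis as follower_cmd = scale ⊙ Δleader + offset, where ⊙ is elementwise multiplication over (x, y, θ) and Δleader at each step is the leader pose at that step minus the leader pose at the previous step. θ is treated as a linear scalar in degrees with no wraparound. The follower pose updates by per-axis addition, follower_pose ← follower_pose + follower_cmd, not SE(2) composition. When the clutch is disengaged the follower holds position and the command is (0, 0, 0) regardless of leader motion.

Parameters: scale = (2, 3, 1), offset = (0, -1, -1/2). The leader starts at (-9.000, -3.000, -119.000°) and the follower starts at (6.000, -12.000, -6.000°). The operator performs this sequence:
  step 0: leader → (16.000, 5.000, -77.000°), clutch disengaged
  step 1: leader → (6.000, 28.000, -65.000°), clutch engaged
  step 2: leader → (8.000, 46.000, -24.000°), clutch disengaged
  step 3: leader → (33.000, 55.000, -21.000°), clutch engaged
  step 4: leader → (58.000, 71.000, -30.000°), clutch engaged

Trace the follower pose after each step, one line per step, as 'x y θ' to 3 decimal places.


6.000 -12.000 -6.000
-14.000 56.000 5.500
-14.000 56.000 5.500
36.000 82.000 8.000
86.000 129.000 -1.500

step 0: Δleader=(25.000, 8.000, 42.000°), disengaged; cmd=(0,0,0) → follower holds at (6.000, -12.000, -6.000°)
step 1: Δleader=(-10.000, 23.000, 12.000°), engaged; cmd=(-20.000, 68.000, 11.500°) → follower=(-14.000, 56.000, 5.500°)
step 2: Δleader=(2.000, 18.000, 41.000°), disengaged; cmd=(0,0,0) → follower holds at (-14.000, 56.000, 5.500°)
step 3: Δleader=(25.000, 9.000, 3.000°), engaged; cmd=(50.000, 26.000, 2.500°) → follower=(36.000, 82.000, 8.000°)
step 4: Δleader=(25.000, 16.000, -9.000°), engaged; cmd=(50.000, 47.000, -9.500°) → follower=(86.000, 129.000, -1.500°)


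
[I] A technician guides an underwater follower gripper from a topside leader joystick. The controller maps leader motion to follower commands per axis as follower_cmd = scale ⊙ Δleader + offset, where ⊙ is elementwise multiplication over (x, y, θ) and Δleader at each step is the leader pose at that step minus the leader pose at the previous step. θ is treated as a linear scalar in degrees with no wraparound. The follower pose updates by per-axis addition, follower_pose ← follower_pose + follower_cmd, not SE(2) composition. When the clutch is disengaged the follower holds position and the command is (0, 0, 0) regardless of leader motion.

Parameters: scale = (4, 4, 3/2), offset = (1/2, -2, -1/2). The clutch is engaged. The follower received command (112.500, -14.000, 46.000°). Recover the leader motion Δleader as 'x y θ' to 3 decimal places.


axis x: (112.500 − 1/2) / (4) = 28.000
axis y: (-14.000 − -2) / (4) = -3.000
axis θ: (46.000 − -1/2) / (3/2) = 31.000

28.000 -3.000 31.000


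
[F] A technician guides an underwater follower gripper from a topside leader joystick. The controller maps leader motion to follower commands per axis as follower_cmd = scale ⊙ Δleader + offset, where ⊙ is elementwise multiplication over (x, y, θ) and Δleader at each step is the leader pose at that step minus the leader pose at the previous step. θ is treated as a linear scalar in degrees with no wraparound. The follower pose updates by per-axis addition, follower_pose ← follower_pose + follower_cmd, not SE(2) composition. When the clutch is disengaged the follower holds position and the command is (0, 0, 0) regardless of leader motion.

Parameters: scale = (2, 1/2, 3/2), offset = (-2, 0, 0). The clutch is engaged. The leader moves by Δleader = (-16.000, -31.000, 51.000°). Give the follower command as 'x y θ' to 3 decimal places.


axis x: 2·-16.000 + -2 = -34.000
axis y: 1/2·-31.000 + 0 = -15.500
axis θ: 3/2·51.000 + 0 = 76.500

-34.000 -15.500 76.500


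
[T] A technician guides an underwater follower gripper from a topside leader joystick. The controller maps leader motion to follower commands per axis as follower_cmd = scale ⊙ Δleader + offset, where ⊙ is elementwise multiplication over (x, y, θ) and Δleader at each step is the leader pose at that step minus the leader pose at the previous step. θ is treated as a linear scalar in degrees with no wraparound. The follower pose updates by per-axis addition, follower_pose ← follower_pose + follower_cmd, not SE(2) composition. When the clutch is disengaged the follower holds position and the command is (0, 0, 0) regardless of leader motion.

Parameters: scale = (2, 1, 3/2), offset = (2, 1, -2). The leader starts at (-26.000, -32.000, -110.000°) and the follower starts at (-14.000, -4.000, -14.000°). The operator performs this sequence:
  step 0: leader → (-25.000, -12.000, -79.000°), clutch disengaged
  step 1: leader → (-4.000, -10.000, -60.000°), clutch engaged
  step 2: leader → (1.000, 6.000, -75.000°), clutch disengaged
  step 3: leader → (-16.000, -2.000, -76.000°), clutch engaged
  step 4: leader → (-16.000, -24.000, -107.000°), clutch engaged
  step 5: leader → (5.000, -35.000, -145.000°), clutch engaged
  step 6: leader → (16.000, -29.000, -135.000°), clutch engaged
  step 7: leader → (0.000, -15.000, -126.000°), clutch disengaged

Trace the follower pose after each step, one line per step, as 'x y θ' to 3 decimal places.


step 0: Δleader=(1.000, 20.000, 31.000°), disengaged; cmd=(0,0,0) → follower holds at (-14.000, -4.000, -14.000°)
step 1: Δleader=(21.000, 2.000, 19.000°), engaged; cmd=(44.000, 3.000, 26.500°) → follower=(30.000, -1.000, 12.500°)
step 2: Δleader=(5.000, 16.000, -15.000°), disengaged; cmd=(0,0,0) → follower holds at (30.000, -1.000, 12.500°)
step 3: Δleader=(-17.000, -8.000, -1.000°), engaged; cmd=(-32.000, -7.000, -3.500°) → follower=(-2.000, -8.000, 9.000°)
step 4: Δleader=(0.000, -22.000, -31.000°), engaged; cmd=(2.000, -21.000, -48.500°) → follower=(0.000, -29.000, -39.500°)
step 5: Δleader=(21.000, -11.000, -38.000°), engaged; cmd=(44.000, -10.000, -59.000°) → follower=(44.000, -39.000, -98.500°)
step 6: Δleader=(11.000, 6.000, 10.000°), engaged; cmd=(24.000, 7.000, 13.000°) → follower=(68.000, -32.000, -85.500°)
step 7: Δleader=(-16.000, 14.000, 9.000°), disengaged; cmd=(0,0,0) → follower holds at (68.000, -32.000, -85.500°)

-14.000 -4.000 -14.000
30.000 -1.000 12.500
30.000 -1.000 12.500
-2.000 -8.000 9.000
0.000 -29.000 -39.500
44.000 -39.000 -98.500
68.000 -32.000 -85.500
68.000 -32.000 -85.500


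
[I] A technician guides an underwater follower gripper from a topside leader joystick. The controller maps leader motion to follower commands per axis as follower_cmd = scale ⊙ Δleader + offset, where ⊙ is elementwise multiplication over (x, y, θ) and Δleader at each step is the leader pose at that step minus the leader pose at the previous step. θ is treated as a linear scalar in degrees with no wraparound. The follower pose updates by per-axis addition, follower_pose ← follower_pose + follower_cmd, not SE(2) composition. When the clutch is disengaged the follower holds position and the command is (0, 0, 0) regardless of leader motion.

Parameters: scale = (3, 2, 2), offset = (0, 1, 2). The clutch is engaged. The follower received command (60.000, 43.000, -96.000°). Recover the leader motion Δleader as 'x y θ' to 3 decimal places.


20.000 21.000 -49.000

axis x: (60.000 − 0) / (3) = 20.000
axis y: (43.000 − 1) / (2) = 21.000
axis θ: (-96.000 − 2) / (2) = -49.000


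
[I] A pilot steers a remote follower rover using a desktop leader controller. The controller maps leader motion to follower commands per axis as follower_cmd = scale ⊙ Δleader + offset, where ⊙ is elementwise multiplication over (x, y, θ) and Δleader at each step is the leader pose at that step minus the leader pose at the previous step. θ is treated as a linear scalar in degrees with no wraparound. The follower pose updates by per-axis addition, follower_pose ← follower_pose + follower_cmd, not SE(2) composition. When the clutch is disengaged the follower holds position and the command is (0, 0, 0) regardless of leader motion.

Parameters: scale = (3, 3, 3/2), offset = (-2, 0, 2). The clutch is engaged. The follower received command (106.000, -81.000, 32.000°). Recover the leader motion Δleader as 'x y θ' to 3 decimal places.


36.000 -27.000 20.000

axis x: (106.000 − -2) / (3) = 36.000
axis y: (-81.000 − 0) / (3) = -27.000
axis θ: (32.000 − 2) / (3/2) = 20.000


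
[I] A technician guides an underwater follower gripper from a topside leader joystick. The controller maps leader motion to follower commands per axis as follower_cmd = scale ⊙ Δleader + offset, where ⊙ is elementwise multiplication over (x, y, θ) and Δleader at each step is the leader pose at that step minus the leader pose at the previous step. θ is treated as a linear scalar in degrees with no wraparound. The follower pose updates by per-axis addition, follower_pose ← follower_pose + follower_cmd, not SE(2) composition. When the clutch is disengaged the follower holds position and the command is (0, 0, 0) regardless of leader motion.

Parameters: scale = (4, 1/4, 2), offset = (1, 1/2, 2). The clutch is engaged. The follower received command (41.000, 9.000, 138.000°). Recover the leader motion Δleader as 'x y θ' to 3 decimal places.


axis x: (41.000 − 1) / (4) = 10.000
axis y: (9.000 − 1/2) / (1/4) = 34.000
axis θ: (138.000 − 2) / (2) = 68.000

10.000 34.000 68.000


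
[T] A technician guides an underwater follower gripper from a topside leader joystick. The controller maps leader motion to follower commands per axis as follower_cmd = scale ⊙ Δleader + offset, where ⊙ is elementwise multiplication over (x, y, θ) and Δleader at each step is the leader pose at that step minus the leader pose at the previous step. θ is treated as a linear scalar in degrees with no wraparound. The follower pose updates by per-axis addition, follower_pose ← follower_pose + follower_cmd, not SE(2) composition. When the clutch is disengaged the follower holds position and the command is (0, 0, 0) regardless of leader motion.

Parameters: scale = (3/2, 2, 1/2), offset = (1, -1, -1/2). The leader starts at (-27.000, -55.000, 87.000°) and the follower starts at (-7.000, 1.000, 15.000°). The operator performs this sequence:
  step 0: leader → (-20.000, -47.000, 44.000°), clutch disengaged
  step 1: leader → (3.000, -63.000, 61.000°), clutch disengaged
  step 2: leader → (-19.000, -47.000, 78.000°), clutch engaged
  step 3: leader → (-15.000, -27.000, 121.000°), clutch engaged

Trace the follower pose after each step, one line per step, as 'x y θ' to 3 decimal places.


-7.000 1.000 15.000
-7.000 1.000 15.000
-39.000 32.000 23.000
-32.000 71.000 44.000

step 0: Δleader=(7.000, 8.000, -43.000°), disengaged; cmd=(0,0,0) → follower holds at (-7.000, 1.000, 15.000°)
step 1: Δleader=(23.000, -16.000, 17.000°), disengaged; cmd=(0,0,0) → follower holds at (-7.000, 1.000, 15.000°)
step 2: Δleader=(-22.000, 16.000, 17.000°), engaged; cmd=(-32.000, 31.000, 8.000°) → follower=(-39.000, 32.000, 23.000°)
step 3: Δleader=(4.000, 20.000, 43.000°), engaged; cmd=(7.000, 39.000, 21.000°) → follower=(-32.000, 71.000, 44.000°)


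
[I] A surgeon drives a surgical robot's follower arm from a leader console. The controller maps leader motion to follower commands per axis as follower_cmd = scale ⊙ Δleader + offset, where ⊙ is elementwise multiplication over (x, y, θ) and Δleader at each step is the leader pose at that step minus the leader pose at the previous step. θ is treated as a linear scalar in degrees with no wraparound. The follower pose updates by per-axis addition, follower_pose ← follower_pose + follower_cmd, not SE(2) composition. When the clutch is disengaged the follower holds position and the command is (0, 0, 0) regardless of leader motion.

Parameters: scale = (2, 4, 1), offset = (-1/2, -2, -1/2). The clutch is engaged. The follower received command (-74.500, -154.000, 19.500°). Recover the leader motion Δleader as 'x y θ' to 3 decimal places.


axis x: (-74.500 − -1/2) / (2) = -37.000
axis y: (-154.000 − -2) / (4) = -38.000
axis θ: (19.500 − -1/2) / (1) = 20.000

-37.000 -38.000 20.000


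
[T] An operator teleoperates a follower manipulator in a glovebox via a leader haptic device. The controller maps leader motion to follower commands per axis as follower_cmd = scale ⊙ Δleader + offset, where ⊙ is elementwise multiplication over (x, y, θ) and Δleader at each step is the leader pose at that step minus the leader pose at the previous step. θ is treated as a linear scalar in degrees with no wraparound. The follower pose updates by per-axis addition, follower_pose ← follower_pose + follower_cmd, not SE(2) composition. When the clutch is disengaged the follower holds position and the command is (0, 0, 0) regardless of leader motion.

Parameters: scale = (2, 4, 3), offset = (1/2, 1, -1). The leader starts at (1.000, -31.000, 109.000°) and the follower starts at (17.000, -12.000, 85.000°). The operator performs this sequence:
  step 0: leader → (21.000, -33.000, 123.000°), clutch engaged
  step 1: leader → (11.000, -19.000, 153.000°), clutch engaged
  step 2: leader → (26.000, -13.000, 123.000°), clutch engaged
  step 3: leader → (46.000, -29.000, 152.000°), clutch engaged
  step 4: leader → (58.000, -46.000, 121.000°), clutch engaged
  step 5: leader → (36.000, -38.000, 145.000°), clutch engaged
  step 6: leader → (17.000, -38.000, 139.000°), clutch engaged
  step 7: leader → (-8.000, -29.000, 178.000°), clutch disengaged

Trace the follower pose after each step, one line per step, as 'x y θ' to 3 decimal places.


57.500 -19.000 126.000
38.000 38.000 215.000
68.500 63.000 124.000
109.000 0.000 210.000
133.500 -67.000 116.000
90.000 -34.000 187.000
52.500 -33.000 168.000
52.500 -33.000 168.000

step 0: Δleader=(20.000, -2.000, 14.000°), engaged; cmd=(40.500, -7.000, 41.000°) → follower=(57.500, -19.000, 126.000°)
step 1: Δleader=(-10.000, 14.000, 30.000°), engaged; cmd=(-19.500, 57.000, 89.000°) → follower=(38.000, 38.000, 215.000°)
step 2: Δleader=(15.000, 6.000, -30.000°), engaged; cmd=(30.500, 25.000, -91.000°) → follower=(68.500, 63.000, 124.000°)
step 3: Δleader=(20.000, -16.000, 29.000°), engaged; cmd=(40.500, -63.000, 86.000°) → follower=(109.000, 0.000, 210.000°)
step 4: Δleader=(12.000, -17.000, -31.000°), engaged; cmd=(24.500, -67.000, -94.000°) → follower=(133.500, -67.000, 116.000°)
step 5: Δleader=(-22.000, 8.000, 24.000°), engaged; cmd=(-43.500, 33.000, 71.000°) → follower=(90.000, -34.000, 187.000°)
step 6: Δleader=(-19.000, 0.000, -6.000°), engaged; cmd=(-37.500, 1.000, -19.000°) → follower=(52.500, -33.000, 168.000°)
step 7: Δleader=(-25.000, 9.000, 39.000°), disengaged; cmd=(0,0,0) → follower holds at (52.500, -33.000, 168.000°)


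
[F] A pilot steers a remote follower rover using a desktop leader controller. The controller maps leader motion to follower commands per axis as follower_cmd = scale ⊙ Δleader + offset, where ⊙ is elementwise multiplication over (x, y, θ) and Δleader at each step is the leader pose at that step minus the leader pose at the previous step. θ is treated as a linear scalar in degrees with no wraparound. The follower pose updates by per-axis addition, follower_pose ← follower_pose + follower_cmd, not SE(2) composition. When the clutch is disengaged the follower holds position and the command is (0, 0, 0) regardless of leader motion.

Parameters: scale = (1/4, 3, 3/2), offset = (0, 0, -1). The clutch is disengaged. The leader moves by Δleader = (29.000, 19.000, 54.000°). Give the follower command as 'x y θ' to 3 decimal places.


clutch disengaged → follower holds; cmd = (0, 0, 0)

0.000 0.000 0.000


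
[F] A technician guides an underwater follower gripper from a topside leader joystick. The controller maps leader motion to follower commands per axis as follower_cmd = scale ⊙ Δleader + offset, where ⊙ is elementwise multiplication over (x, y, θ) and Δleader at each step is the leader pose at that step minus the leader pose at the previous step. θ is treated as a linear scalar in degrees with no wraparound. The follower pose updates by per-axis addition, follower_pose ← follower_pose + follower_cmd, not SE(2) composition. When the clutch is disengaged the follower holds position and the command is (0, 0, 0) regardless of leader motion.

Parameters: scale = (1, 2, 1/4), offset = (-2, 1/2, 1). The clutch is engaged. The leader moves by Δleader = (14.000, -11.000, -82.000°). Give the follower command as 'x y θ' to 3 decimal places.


12.000 -21.500 -19.500

axis x: 1·14.000 + -2 = 12.000
axis y: 2·-11.000 + 1/2 = -21.500
axis θ: 1/4·-82.000 + 1 = -19.500


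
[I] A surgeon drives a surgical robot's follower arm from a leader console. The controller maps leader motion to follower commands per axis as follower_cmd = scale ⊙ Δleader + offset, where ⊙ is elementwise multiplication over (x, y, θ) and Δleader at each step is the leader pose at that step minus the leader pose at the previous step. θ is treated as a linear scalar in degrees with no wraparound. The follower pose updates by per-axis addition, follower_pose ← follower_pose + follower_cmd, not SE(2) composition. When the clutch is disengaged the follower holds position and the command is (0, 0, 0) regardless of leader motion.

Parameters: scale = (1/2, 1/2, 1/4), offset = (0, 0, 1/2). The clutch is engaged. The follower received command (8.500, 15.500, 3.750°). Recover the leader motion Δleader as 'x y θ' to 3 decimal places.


17.000 31.000 13.000

axis x: (8.500 − 0) / (1/2) = 17.000
axis y: (15.500 − 0) / (1/2) = 31.000
axis θ: (3.750 − 1/2) / (1/4) = 13.000


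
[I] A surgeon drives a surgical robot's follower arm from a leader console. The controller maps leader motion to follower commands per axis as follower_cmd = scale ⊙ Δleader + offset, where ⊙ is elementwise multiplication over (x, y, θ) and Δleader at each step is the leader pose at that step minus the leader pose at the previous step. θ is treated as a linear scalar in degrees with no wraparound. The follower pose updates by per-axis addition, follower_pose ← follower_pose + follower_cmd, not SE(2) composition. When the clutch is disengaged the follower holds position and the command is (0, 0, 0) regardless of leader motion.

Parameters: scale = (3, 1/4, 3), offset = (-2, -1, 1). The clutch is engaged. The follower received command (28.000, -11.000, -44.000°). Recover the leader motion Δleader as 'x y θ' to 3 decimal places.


axis x: (28.000 − -2) / (3) = 10.000
axis y: (-11.000 − -1) / (1/4) = -40.000
axis θ: (-44.000 − 1) / (3) = -15.000

10.000 -40.000 -15.000


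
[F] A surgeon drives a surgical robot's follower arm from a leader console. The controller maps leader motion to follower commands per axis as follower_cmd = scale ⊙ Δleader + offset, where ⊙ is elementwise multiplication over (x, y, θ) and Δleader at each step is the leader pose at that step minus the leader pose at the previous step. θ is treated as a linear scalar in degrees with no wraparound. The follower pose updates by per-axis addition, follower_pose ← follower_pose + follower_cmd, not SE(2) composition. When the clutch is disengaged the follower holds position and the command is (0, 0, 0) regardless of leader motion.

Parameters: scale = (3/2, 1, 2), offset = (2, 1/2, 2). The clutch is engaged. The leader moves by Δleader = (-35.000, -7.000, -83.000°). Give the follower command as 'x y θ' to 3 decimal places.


axis x: 3/2·-35.000 + 2 = -50.500
axis y: 1·-7.000 + 1/2 = -6.500
axis θ: 2·-83.000 + 2 = -164.000

-50.500 -6.500 -164.000


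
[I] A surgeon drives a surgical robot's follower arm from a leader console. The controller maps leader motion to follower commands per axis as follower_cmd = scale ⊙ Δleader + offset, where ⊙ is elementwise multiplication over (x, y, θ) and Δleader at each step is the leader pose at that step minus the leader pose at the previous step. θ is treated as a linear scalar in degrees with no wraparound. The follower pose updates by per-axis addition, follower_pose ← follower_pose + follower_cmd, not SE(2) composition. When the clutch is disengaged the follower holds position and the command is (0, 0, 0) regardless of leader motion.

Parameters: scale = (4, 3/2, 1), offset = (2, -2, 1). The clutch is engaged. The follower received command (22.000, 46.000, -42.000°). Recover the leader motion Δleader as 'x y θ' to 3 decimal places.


axis x: (22.000 − 2) / (4) = 5.000
axis y: (46.000 − -2) / (3/2) = 32.000
axis θ: (-42.000 − 1) / (1) = -43.000

5.000 32.000 -43.000


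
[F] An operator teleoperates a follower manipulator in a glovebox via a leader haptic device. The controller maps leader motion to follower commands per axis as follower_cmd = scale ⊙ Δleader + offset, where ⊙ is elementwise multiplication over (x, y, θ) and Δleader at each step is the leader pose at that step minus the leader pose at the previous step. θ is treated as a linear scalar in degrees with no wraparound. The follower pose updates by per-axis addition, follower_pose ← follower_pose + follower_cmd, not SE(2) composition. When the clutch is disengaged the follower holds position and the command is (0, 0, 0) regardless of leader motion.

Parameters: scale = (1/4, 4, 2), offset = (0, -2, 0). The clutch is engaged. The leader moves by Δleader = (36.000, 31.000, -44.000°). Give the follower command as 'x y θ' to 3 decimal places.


axis x: 1/4·36.000 + 0 = 9.000
axis y: 4·31.000 + -2 = 122.000
axis θ: 2·-44.000 + 0 = -88.000

9.000 122.000 -88.000


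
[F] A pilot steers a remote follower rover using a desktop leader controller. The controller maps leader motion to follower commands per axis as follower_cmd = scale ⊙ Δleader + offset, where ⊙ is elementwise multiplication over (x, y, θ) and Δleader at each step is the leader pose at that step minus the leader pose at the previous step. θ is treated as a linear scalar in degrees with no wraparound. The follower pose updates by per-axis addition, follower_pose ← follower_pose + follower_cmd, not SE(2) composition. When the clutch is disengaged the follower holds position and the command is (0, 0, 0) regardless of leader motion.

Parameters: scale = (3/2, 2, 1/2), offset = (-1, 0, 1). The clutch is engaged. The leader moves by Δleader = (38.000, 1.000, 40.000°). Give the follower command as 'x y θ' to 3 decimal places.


56.000 2.000 21.000

axis x: 3/2·38.000 + -1 = 56.000
axis y: 2·1.000 + 0 = 2.000
axis θ: 1/2·40.000 + 1 = 21.000


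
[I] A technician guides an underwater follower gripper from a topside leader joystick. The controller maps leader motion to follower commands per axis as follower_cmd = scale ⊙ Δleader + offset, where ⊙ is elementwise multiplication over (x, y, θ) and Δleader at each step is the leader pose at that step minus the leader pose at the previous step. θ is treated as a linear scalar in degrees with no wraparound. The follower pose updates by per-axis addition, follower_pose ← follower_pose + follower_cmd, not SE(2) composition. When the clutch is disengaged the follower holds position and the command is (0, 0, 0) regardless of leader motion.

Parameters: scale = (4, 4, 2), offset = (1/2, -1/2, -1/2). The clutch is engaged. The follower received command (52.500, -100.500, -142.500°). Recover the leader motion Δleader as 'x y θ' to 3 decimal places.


axis x: (52.500 − 1/2) / (4) = 13.000
axis y: (-100.500 − -1/2) / (4) = -25.000
axis θ: (-142.500 − -1/2) / (2) = -71.000

13.000 -25.000 -71.000


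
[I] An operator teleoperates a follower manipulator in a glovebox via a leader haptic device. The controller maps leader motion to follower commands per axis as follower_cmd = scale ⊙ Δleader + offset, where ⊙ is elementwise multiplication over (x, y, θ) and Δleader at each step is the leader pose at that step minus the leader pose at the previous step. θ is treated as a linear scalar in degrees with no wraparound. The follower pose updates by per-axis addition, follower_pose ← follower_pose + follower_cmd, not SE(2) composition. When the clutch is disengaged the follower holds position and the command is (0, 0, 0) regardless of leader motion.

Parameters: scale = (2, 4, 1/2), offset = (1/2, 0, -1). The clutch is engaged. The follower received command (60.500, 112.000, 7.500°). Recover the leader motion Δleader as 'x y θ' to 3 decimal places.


axis x: (60.500 − 1/2) / (2) = 30.000
axis y: (112.000 − 0) / (4) = 28.000
axis θ: (7.500 − -1) / (1/2) = 17.000

30.000 28.000 17.000


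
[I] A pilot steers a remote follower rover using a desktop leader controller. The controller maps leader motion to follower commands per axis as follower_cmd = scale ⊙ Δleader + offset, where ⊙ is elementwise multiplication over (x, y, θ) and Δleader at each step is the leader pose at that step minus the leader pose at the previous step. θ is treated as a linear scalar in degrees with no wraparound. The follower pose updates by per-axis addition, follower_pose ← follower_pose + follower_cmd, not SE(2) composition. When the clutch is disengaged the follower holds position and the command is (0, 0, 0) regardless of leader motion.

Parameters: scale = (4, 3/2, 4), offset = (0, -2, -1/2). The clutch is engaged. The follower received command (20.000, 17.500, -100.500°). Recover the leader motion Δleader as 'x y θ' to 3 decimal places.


5.000 13.000 -25.000

axis x: (20.000 − 0) / (4) = 5.000
axis y: (17.500 − -2) / (3/2) = 13.000
axis θ: (-100.500 − -1/2) / (4) = -25.000


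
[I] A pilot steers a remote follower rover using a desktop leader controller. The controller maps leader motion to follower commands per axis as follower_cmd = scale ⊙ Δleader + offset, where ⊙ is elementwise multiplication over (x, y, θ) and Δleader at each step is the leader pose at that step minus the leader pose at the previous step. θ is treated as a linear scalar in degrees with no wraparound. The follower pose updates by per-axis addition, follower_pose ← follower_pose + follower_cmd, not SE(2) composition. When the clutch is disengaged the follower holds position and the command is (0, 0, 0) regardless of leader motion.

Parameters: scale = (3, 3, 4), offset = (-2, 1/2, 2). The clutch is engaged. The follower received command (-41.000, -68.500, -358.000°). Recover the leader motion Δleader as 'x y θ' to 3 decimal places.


axis x: (-41.000 − -2) / (3) = -13.000
axis y: (-68.500 − 1/2) / (3) = -23.000
axis θ: (-358.000 − 2) / (4) = -90.000

-13.000 -23.000 -90.000


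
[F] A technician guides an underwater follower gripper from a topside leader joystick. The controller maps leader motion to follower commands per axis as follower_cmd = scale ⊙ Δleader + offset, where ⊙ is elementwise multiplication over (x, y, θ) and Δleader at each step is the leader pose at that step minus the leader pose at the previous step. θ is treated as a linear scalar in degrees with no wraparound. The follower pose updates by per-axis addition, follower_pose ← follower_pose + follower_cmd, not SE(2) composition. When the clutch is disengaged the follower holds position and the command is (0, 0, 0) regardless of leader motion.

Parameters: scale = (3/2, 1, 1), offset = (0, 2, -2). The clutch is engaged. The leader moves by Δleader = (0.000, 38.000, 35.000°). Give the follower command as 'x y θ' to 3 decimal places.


axis x: 3/2·0.000 + 0 = 0.000
axis y: 1·38.000 + 2 = 40.000
axis θ: 1·35.000 + -2 = 33.000

0.000 40.000 33.000


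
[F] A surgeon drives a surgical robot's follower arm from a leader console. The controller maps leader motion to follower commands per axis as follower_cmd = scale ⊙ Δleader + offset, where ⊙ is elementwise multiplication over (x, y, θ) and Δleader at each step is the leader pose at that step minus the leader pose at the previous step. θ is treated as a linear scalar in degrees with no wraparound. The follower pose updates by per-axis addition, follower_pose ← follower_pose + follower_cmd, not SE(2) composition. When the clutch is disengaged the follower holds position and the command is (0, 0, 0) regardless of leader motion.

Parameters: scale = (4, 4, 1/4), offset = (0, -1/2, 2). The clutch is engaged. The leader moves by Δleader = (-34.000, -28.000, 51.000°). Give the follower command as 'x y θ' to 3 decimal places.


-136.000 -112.500 14.750

axis x: 4·-34.000 + 0 = -136.000
axis y: 4·-28.000 + -1/2 = -112.500
axis θ: 1/4·51.000 + 2 = 14.750


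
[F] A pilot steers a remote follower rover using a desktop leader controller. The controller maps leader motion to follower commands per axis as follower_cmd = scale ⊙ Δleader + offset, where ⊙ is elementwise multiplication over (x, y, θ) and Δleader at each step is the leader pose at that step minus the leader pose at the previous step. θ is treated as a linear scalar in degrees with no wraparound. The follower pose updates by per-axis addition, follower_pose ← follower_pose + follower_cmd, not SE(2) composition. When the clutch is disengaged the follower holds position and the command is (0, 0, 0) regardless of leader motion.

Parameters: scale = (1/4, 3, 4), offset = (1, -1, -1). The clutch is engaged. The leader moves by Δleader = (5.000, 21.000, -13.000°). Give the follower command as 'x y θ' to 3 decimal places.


2.250 62.000 -53.000

axis x: 1/4·5.000 + 1 = 2.250
axis y: 3·21.000 + -1 = 62.000
axis θ: 4·-13.000 + -1 = -53.000


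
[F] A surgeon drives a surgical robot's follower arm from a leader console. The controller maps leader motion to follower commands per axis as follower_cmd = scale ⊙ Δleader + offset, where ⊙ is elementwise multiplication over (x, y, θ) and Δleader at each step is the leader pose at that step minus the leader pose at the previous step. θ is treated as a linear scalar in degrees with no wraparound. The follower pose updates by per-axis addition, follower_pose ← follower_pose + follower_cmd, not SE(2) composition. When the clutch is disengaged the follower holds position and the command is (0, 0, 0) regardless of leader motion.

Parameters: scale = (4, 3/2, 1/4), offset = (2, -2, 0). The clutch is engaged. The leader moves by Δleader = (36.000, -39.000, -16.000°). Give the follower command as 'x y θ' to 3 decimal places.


axis x: 4·36.000 + 2 = 146.000
axis y: 3/2·-39.000 + -2 = -60.500
axis θ: 1/4·-16.000 + 0 = -4.000

146.000 -60.500 -4.000


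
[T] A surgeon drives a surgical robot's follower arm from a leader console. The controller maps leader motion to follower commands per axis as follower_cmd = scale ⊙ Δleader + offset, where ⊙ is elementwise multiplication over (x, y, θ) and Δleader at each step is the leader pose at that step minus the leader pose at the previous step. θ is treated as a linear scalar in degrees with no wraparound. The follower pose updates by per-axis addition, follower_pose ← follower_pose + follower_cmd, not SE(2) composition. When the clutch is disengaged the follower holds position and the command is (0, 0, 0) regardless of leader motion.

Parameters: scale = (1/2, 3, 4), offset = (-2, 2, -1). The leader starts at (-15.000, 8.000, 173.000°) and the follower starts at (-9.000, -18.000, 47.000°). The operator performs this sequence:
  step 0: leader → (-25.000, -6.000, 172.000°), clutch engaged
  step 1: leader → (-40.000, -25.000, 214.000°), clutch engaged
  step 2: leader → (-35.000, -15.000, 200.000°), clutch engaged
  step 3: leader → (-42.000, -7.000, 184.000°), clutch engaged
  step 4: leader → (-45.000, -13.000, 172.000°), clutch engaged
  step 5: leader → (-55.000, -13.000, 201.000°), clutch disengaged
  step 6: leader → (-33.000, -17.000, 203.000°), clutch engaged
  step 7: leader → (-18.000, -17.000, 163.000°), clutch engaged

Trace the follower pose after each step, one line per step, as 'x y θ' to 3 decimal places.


step 0: Δleader=(-10.000, -14.000, -1.000°), engaged; cmd=(-7.000, -40.000, -5.000°) → follower=(-16.000, -58.000, 42.000°)
step 1: Δleader=(-15.000, -19.000, 42.000°), engaged; cmd=(-9.500, -55.000, 167.000°) → follower=(-25.500, -113.000, 209.000°)
step 2: Δleader=(5.000, 10.000, -14.000°), engaged; cmd=(0.500, 32.000, -57.000°) → follower=(-25.000, -81.000, 152.000°)
step 3: Δleader=(-7.000, 8.000, -16.000°), engaged; cmd=(-5.500, 26.000, -65.000°) → follower=(-30.500, -55.000, 87.000°)
step 4: Δleader=(-3.000, -6.000, -12.000°), engaged; cmd=(-3.500, -16.000, -49.000°) → follower=(-34.000, -71.000, 38.000°)
step 5: Δleader=(-10.000, 0.000, 29.000°), disengaged; cmd=(0,0,0) → follower holds at (-34.000, -71.000, 38.000°)
step 6: Δleader=(22.000, -4.000, 2.000°), engaged; cmd=(9.000, -10.000, 7.000°) → follower=(-25.000, -81.000, 45.000°)
step 7: Δleader=(15.000, 0.000, -40.000°), engaged; cmd=(5.500, 2.000, -161.000°) → follower=(-19.500, -79.000, -116.000°)

-16.000 -58.000 42.000
-25.500 -113.000 209.000
-25.000 -81.000 152.000
-30.500 -55.000 87.000
-34.000 -71.000 38.000
-34.000 -71.000 38.000
-25.000 -81.000 45.000
-19.500 -79.000 -116.000


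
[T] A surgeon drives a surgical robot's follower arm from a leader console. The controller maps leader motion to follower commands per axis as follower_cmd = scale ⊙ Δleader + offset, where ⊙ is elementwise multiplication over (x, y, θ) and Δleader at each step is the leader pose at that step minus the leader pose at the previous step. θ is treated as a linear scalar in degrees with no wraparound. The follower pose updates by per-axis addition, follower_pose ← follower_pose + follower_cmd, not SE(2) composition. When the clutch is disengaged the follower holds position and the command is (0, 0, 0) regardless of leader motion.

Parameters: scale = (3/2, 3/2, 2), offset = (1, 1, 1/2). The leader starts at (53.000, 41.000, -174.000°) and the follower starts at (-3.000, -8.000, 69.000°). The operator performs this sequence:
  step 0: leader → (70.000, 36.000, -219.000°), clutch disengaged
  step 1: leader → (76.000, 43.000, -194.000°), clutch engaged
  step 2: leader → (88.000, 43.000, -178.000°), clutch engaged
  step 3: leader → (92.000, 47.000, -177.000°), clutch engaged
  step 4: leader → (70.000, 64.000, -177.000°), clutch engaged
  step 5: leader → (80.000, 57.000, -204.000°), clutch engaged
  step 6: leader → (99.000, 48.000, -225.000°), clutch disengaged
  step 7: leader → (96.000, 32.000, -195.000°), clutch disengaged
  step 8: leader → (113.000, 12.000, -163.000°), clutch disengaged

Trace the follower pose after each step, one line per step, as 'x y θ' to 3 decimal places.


-3.000 -8.000 69.000
7.000 3.500 119.500
26.000 4.500 152.000
33.000 11.500 154.500
1.000 38.000 155.000
17.000 28.500 101.500
17.000 28.500 101.500
17.000 28.500 101.500
17.000 28.500 101.500

step 0: Δleader=(17.000, -5.000, -45.000°), disengaged; cmd=(0,0,0) → follower holds at (-3.000, -8.000, 69.000°)
step 1: Δleader=(6.000, 7.000, 25.000°), engaged; cmd=(10.000, 11.500, 50.500°) → follower=(7.000, 3.500, 119.500°)
step 2: Δleader=(12.000, 0.000, 16.000°), engaged; cmd=(19.000, 1.000, 32.500°) → follower=(26.000, 4.500, 152.000°)
step 3: Δleader=(4.000, 4.000, 1.000°), engaged; cmd=(7.000, 7.000, 2.500°) → follower=(33.000, 11.500, 154.500°)
step 4: Δleader=(-22.000, 17.000, 0.000°), engaged; cmd=(-32.000, 26.500, 0.500°) → follower=(1.000, 38.000, 155.000°)
step 5: Δleader=(10.000, -7.000, -27.000°), engaged; cmd=(16.000, -9.500, -53.500°) → follower=(17.000, 28.500, 101.500°)
step 6: Δleader=(19.000, -9.000, -21.000°), disengaged; cmd=(0,0,0) → follower holds at (17.000, 28.500, 101.500°)
step 7: Δleader=(-3.000, -16.000, 30.000°), disengaged; cmd=(0,0,0) → follower holds at (17.000, 28.500, 101.500°)
step 8: Δleader=(17.000, -20.000, 32.000°), disengaged; cmd=(0,0,0) → follower holds at (17.000, 28.500, 101.500°)
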